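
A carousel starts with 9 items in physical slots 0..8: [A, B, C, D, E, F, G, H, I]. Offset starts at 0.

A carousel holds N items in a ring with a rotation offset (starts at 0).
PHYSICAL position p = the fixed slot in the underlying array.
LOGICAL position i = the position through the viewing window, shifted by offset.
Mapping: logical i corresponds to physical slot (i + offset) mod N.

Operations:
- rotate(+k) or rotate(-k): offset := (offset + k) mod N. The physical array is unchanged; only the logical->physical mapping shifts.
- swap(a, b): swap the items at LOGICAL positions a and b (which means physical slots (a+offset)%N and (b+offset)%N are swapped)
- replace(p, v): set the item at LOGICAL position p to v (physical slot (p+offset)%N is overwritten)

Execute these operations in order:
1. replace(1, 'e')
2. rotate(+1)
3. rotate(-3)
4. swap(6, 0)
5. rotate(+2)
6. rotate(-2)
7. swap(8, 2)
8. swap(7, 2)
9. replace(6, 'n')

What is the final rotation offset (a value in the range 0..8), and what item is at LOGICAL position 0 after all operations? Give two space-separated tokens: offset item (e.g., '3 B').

After op 1 (replace(1, 'e')): offset=0, physical=[A,e,C,D,E,F,G,H,I], logical=[A,e,C,D,E,F,G,H,I]
After op 2 (rotate(+1)): offset=1, physical=[A,e,C,D,E,F,G,H,I], logical=[e,C,D,E,F,G,H,I,A]
After op 3 (rotate(-3)): offset=7, physical=[A,e,C,D,E,F,G,H,I], logical=[H,I,A,e,C,D,E,F,G]
After op 4 (swap(6, 0)): offset=7, physical=[A,e,C,D,H,F,G,E,I], logical=[E,I,A,e,C,D,H,F,G]
After op 5 (rotate(+2)): offset=0, physical=[A,e,C,D,H,F,G,E,I], logical=[A,e,C,D,H,F,G,E,I]
After op 6 (rotate(-2)): offset=7, physical=[A,e,C,D,H,F,G,E,I], logical=[E,I,A,e,C,D,H,F,G]
After op 7 (swap(8, 2)): offset=7, physical=[G,e,C,D,H,F,A,E,I], logical=[E,I,G,e,C,D,H,F,A]
After op 8 (swap(7, 2)): offset=7, physical=[F,e,C,D,H,G,A,E,I], logical=[E,I,F,e,C,D,H,G,A]
After op 9 (replace(6, 'n')): offset=7, physical=[F,e,C,D,n,G,A,E,I], logical=[E,I,F,e,C,D,n,G,A]

Answer: 7 E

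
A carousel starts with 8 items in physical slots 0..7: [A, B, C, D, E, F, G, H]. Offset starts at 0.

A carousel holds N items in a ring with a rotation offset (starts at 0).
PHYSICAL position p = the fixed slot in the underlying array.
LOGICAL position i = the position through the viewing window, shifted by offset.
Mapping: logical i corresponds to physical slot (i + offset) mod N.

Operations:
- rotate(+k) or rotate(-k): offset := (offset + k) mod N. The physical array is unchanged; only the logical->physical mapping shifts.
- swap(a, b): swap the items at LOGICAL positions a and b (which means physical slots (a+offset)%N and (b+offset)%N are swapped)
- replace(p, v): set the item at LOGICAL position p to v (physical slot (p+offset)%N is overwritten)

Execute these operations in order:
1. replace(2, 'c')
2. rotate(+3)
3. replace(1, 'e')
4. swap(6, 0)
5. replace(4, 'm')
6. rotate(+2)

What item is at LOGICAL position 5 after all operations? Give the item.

After op 1 (replace(2, 'c')): offset=0, physical=[A,B,c,D,E,F,G,H], logical=[A,B,c,D,E,F,G,H]
After op 2 (rotate(+3)): offset=3, physical=[A,B,c,D,E,F,G,H], logical=[D,E,F,G,H,A,B,c]
After op 3 (replace(1, 'e')): offset=3, physical=[A,B,c,D,e,F,G,H], logical=[D,e,F,G,H,A,B,c]
After op 4 (swap(6, 0)): offset=3, physical=[A,D,c,B,e,F,G,H], logical=[B,e,F,G,H,A,D,c]
After op 5 (replace(4, 'm')): offset=3, physical=[A,D,c,B,e,F,G,m], logical=[B,e,F,G,m,A,D,c]
After op 6 (rotate(+2)): offset=5, physical=[A,D,c,B,e,F,G,m], logical=[F,G,m,A,D,c,B,e]

Answer: c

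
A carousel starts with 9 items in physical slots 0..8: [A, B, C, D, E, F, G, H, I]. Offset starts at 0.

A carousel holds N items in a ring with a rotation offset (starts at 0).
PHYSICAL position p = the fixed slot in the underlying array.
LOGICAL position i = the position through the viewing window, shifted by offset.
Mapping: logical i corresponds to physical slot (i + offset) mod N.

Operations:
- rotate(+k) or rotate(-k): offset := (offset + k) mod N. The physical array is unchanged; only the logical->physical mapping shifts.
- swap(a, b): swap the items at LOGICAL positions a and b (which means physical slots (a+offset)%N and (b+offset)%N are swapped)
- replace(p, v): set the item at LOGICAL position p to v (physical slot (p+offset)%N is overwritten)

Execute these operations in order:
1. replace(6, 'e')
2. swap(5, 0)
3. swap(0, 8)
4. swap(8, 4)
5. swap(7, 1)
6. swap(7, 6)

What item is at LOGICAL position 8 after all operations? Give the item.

Answer: E

Derivation:
After op 1 (replace(6, 'e')): offset=0, physical=[A,B,C,D,E,F,e,H,I], logical=[A,B,C,D,E,F,e,H,I]
After op 2 (swap(5, 0)): offset=0, physical=[F,B,C,D,E,A,e,H,I], logical=[F,B,C,D,E,A,e,H,I]
After op 3 (swap(0, 8)): offset=0, physical=[I,B,C,D,E,A,e,H,F], logical=[I,B,C,D,E,A,e,H,F]
After op 4 (swap(8, 4)): offset=0, physical=[I,B,C,D,F,A,e,H,E], logical=[I,B,C,D,F,A,e,H,E]
After op 5 (swap(7, 1)): offset=0, physical=[I,H,C,D,F,A,e,B,E], logical=[I,H,C,D,F,A,e,B,E]
After op 6 (swap(7, 6)): offset=0, physical=[I,H,C,D,F,A,B,e,E], logical=[I,H,C,D,F,A,B,e,E]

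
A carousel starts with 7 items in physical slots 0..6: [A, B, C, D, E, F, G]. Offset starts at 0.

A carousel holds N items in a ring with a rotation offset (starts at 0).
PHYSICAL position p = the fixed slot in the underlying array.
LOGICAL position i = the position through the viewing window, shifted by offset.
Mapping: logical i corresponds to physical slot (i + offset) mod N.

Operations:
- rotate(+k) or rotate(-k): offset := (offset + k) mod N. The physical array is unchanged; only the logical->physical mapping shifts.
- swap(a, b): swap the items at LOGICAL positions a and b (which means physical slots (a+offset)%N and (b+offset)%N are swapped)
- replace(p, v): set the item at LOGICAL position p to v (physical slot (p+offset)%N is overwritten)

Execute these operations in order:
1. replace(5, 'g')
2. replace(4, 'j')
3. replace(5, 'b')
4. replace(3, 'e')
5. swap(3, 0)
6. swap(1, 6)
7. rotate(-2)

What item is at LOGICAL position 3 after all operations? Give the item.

After op 1 (replace(5, 'g')): offset=0, physical=[A,B,C,D,E,g,G], logical=[A,B,C,D,E,g,G]
After op 2 (replace(4, 'j')): offset=0, physical=[A,B,C,D,j,g,G], logical=[A,B,C,D,j,g,G]
After op 3 (replace(5, 'b')): offset=0, physical=[A,B,C,D,j,b,G], logical=[A,B,C,D,j,b,G]
After op 4 (replace(3, 'e')): offset=0, physical=[A,B,C,e,j,b,G], logical=[A,B,C,e,j,b,G]
After op 5 (swap(3, 0)): offset=0, physical=[e,B,C,A,j,b,G], logical=[e,B,C,A,j,b,G]
After op 6 (swap(1, 6)): offset=0, physical=[e,G,C,A,j,b,B], logical=[e,G,C,A,j,b,B]
After op 7 (rotate(-2)): offset=5, physical=[e,G,C,A,j,b,B], logical=[b,B,e,G,C,A,j]

Answer: G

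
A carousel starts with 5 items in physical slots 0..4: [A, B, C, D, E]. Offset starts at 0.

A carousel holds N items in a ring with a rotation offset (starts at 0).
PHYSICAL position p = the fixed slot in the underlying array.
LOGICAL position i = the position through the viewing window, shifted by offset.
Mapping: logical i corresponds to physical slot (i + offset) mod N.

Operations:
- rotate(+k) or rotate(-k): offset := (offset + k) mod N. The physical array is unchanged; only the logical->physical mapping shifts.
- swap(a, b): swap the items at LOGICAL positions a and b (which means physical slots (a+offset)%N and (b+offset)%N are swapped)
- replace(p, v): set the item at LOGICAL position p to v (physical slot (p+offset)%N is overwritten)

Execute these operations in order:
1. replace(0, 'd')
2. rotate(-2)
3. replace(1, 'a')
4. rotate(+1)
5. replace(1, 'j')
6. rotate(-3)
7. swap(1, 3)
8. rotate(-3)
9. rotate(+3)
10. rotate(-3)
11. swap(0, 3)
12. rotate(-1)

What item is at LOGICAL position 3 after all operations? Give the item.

Answer: j

Derivation:
After op 1 (replace(0, 'd')): offset=0, physical=[d,B,C,D,E], logical=[d,B,C,D,E]
After op 2 (rotate(-2)): offset=3, physical=[d,B,C,D,E], logical=[D,E,d,B,C]
After op 3 (replace(1, 'a')): offset=3, physical=[d,B,C,D,a], logical=[D,a,d,B,C]
After op 4 (rotate(+1)): offset=4, physical=[d,B,C,D,a], logical=[a,d,B,C,D]
After op 5 (replace(1, 'j')): offset=4, physical=[j,B,C,D,a], logical=[a,j,B,C,D]
After op 6 (rotate(-3)): offset=1, physical=[j,B,C,D,a], logical=[B,C,D,a,j]
After op 7 (swap(1, 3)): offset=1, physical=[j,B,a,D,C], logical=[B,a,D,C,j]
After op 8 (rotate(-3)): offset=3, physical=[j,B,a,D,C], logical=[D,C,j,B,a]
After op 9 (rotate(+3)): offset=1, physical=[j,B,a,D,C], logical=[B,a,D,C,j]
After op 10 (rotate(-3)): offset=3, physical=[j,B,a,D,C], logical=[D,C,j,B,a]
After op 11 (swap(0, 3)): offset=3, physical=[j,D,a,B,C], logical=[B,C,j,D,a]
After op 12 (rotate(-1)): offset=2, physical=[j,D,a,B,C], logical=[a,B,C,j,D]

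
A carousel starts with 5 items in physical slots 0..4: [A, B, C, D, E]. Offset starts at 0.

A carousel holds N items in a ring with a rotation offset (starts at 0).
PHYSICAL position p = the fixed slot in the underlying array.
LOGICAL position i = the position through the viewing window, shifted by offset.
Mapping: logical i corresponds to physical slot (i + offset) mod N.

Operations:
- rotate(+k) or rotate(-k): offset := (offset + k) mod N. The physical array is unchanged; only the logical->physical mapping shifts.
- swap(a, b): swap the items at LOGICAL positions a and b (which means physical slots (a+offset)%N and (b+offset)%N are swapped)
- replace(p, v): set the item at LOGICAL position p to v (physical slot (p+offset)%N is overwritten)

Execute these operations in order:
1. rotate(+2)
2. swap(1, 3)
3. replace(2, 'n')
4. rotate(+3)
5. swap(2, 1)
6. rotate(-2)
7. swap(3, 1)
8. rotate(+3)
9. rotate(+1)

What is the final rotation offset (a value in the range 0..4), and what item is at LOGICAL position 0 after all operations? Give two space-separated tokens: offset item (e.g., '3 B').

After op 1 (rotate(+2)): offset=2, physical=[A,B,C,D,E], logical=[C,D,E,A,B]
After op 2 (swap(1, 3)): offset=2, physical=[D,B,C,A,E], logical=[C,A,E,D,B]
After op 3 (replace(2, 'n')): offset=2, physical=[D,B,C,A,n], logical=[C,A,n,D,B]
After op 4 (rotate(+3)): offset=0, physical=[D,B,C,A,n], logical=[D,B,C,A,n]
After op 5 (swap(2, 1)): offset=0, physical=[D,C,B,A,n], logical=[D,C,B,A,n]
After op 6 (rotate(-2)): offset=3, physical=[D,C,B,A,n], logical=[A,n,D,C,B]
After op 7 (swap(3, 1)): offset=3, physical=[D,n,B,A,C], logical=[A,C,D,n,B]
After op 8 (rotate(+3)): offset=1, physical=[D,n,B,A,C], logical=[n,B,A,C,D]
After op 9 (rotate(+1)): offset=2, physical=[D,n,B,A,C], logical=[B,A,C,D,n]

Answer: 2 B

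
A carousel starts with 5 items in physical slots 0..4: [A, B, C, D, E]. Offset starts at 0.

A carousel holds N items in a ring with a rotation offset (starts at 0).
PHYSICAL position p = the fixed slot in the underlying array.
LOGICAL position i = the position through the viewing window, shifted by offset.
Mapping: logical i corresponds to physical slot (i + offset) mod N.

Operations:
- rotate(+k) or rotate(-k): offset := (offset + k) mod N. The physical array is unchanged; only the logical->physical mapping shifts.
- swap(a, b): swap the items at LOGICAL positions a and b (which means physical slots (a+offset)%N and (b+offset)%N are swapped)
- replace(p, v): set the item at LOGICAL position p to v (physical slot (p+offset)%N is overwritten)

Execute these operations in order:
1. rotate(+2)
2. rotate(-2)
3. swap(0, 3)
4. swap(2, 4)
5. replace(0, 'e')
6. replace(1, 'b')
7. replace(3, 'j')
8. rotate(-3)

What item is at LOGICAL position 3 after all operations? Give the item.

Answer: e

Derivation:
After op 1 (rotate(+2)): offset=2, physical=[A,B,C,D,E], logical=[C,D,E,A,B]
After op 2 (rotate(-2)): offset=0, physical=[A,B,C,D,E], logical=[A,B,C,D,E]
After op 3 (swap(0, 3)): offset=0, physical=[D,B,C,A,E], logical=[D,B,C,A,E]
After op 4 (swap(2, 4)): offset=0, physical=[D,B,E,A,C], logical=[D,B,E,A,C]
After op 5 (replace(0, 'e')): offset=0, physical=[e,B,E,A,C], logical=[e,B,E,A,C]
After op 6 (replace(1, 'b')): offset=0, physical=[e,b,E,A,C], logical=[e,b,E,A,C]
After op 7 (replace(3, 'j')): offset=0, physical=[e,b,E,j,C], logical=[e,b,E,j,C]
After op 8 (rotate(-3)): offset=2, physical=[e,b,E,j,C], logical=[E,j,C,e,b]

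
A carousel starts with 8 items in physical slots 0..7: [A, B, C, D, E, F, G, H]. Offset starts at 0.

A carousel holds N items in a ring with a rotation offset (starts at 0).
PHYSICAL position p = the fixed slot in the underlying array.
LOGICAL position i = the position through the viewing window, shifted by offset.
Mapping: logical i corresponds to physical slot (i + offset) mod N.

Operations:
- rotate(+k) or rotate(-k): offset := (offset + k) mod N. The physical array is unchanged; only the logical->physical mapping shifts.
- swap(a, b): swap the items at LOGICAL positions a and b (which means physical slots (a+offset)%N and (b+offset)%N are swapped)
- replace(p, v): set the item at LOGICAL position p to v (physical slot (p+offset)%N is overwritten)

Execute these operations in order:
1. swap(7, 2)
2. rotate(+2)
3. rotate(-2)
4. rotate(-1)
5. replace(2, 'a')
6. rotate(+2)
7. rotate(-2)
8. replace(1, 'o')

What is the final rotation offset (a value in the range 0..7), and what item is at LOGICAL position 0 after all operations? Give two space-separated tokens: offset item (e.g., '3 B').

Answer: 7 C

Derivation:
After op 1 (swap(7, 2)): offset=0, physical=[A,B,H,D,E,F,G,C], logical=[A,B,H,D,E,F,G,C]
After op 2 (rotate(+2)): offset=2, physical=[A,B,H,D,E,F,G,C], logical=[H,D,E,F,G,C,A,B]
After op 3 (rotate(-2)): offset=0, physical=[A,B,H,D,E,F,G,C], logical=[A,B,H,D,E,F,G,C]
After op 4 (rotate(-1)): offset=7, physical=[A,B,H,D,E,F,G,C], logical=[C,A,B,H,D,E,F,G]
After op 5 (replace(2, 'a')): offset=7, physical=[A,a,H,D,E,F,G,C], logical=[C,A,a,H,D,E,F,G]
After op 6 (rotate(+2)): offset=1, physical=[A,a,H,D,E,F,G,C], logical=[a,H,D,E,F,G,C,A]
After op 7 (rotate(-2)): offset=7, physical=[A,a,H,D,E,F,G,C], logical=[C,A,a,H,D,E,F,G]
After op 8 (replace(1, 'o')): offset=7, physical=[o,a,H,D,E,F,G,C], logical=[C,o,a,H,D,E,F,G]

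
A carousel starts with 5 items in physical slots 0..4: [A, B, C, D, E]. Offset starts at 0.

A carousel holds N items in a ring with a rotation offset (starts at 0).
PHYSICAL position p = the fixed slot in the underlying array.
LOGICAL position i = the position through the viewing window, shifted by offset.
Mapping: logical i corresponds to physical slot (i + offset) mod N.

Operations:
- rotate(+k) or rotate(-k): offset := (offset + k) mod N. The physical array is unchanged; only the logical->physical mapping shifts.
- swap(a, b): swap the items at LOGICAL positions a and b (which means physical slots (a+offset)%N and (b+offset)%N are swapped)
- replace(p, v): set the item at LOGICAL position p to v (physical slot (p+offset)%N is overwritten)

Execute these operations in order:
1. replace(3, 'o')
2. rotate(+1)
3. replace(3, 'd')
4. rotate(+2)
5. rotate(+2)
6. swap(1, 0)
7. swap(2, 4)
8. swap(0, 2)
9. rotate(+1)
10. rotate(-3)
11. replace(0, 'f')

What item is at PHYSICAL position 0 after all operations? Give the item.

After op 1 (replace(3, 'o')): offset=0, physical=[A,B,C,o,E], logical=[A,B,C,o,E]
After op 2 (rotate(+1)): offset=1, physical=[A,B,C,o,E], logical=[B,C,o,E,A]
After op 3 (replace(3, 'd')): offset=1, physical=[A,B,C,o,d], logical=[B,C,o,d,A]
After op 4 (rotate(+2)): offset=3, physical=[A,B,C,o,d], logical=[o,d,A,B,C]
After op 5 (rotate(+2)): offset=0, physical=[A,B,C,o,d], logical=[A,B,C,o,d]
After op 6 (swap(1, 0)): offset=0, physical=[B,A,C,o,d], logical=[B,A,C,o,d]
After op 7 (swap(2, 4)): offset=0, physical=[B,A,d,o,C], logical=[B,A,d,o,C]
After op 8 (swap(0, 2)): offset=0, physical=[d,A,B,o,C], logical=[d,A,B,o,C]
After op 9 (rotate(+1)): offset=1, physical=[d,A,B,o,C], logical=[A,B,o,C,d]
After op 10 (rotate(-3)): offset=3, physical=[d,A,B,o,C], logical=[o,C,d,A,B]
After op 11 (replace(0, 'f')): offset=3, physical=[d,A,B,f,C], logical=[f,C,d,A,B]

Answer: d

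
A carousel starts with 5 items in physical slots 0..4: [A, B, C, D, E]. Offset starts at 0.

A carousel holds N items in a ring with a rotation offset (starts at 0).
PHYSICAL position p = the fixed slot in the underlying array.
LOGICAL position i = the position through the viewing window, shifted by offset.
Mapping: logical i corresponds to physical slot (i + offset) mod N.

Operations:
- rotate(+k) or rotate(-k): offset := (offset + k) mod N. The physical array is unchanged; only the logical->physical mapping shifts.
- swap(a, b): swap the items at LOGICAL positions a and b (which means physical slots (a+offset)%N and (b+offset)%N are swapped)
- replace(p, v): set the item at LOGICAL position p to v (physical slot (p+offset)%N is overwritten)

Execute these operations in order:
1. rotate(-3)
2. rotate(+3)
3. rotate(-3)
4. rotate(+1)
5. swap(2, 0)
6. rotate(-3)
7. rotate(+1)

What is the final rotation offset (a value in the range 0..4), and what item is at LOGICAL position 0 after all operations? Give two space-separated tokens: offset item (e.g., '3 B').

After op 1 (rotate(-3)): offset=2, physical=[A,B,C,D,E], logical=[C,D,E,A,B]
After op 2 (rotate(+3)): offset=0, physical=[A,B,C,D,E], logical=[A,B,C,D,E]
After op 3 (rotate(-3)): offset=2, physical=[A,B,C,D,E], logical=[C,D,E,A,B]
After op 4 (rotate(+1)): offset=3, physical=[A,B,C,D,E], logical=[D,E,A,B,C]
After op 5 (swap(2, 0)): offset=3, physical=[D,B,C,A,E], logical=[A,E,D,B,C]
After op 6 (rotate(-3)): offset=0, physical=[D,B,C,A,E], logical=[D,B,C,A,E]
After op 7 (rotate(+1)): offset=1, physical=[D,B,C,A,E], logical=[B,C,A,E,D]

Answer: 1 B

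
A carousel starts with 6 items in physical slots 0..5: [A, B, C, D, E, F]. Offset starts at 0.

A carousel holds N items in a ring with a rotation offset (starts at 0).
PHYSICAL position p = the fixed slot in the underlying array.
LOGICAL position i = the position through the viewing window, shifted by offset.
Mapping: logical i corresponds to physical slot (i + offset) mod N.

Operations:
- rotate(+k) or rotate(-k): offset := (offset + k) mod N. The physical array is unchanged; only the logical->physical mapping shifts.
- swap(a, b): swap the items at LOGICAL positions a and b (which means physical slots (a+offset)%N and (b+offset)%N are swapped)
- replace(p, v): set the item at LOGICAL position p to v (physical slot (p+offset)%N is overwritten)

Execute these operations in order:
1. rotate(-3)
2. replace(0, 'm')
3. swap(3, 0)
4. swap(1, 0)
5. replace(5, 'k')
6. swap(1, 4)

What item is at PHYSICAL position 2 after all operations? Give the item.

After op 1 (rotate(-3)): offset=3, physical=[A,B,C,D,E,F], logical=[D,E,F,A,B,C]
After op 2 (replace(0, 'm')): offset=3, physical=[A,B,C,m,E,F], logical=[m,E,F,A,B,C]
After op 3 (swap(3, 0)): offset=3, physical=[m,B,C,A,E,F], logical=[A,E,F,m,B,C]
After op 4 (swap(1, 0)): offset=3, physical=[m,B,C,E,A,F], logical=[E,A,F,m,B,C]
After op 5 (replace(5, 'k')): offset=3, physical=[m,B,k,E,A,F], logical=[E,A,F,m,B,k]
After op 6 (swap(1, 4)): offset=3, physical=[m,A,k,E,B,F], logical=[E,B,F,m,A,k]

Answer: k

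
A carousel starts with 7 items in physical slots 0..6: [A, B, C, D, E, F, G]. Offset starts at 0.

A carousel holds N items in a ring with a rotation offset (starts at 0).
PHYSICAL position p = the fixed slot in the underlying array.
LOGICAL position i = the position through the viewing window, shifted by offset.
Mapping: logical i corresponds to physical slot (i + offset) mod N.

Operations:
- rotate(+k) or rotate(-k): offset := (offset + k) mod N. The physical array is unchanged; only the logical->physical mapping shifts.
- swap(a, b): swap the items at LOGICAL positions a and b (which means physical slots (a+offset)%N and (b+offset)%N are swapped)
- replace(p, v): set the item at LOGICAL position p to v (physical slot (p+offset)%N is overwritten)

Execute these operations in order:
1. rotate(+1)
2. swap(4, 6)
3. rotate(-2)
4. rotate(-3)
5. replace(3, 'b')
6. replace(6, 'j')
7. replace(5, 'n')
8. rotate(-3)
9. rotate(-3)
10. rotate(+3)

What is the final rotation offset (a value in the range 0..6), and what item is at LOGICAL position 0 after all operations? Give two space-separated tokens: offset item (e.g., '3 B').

Answer: 0 F

Derivation:
After op 1 (rotate(+1)): offset=1, physical=[A,B,C,D,E,F,G], logical=[B,C,D,E,F,G,A]
After op 2 (swap(4, 6)): offset=1, physical=[F,B,C,D,E,A,G], logical=[B,C,D,E,A,G,F]
After op 3 (rotate(-2)): offset=6, physical=[F,B,C,D,E,A,G], logical=[G,F,B,C,D,E,A]
After op 4 (rotate(-3)): offset=3, physical=[F,B,C,D,E,A,G], logical=[D,E,A,G,F,B,C]
After op 5 (replace(3, 'b')): offset=3, physical=[F,B,C,D,E,A,b], logical=[D,E,A,b,F,B,C]
After op 6 (replace(6, 'j')): offset=3, physical=[F,B,j,D,E,A,b], logical=[D,E,A,b,F,B,j]
After op 7 (replace(5, 'n')): offset=3, physical=[F,n,j,D,E,A,b], logical=[D,E,A,b,F,n,j]
After op 8 (rotate(-3)): offset=0, physical=[F,n,j,D,E,A,b], logical=[F,n,j,D,E,A,b]
After op 9 (rotate(-3)): offset=4, physical=[F,n,j,D,E,A,b], logical=[E,A,b,F,n,j,D]
After op 10 (rotate(+3)): offset=0, physical=[F,n,j,D,E,A,b], logical=[F,n,j,D,E,A,b]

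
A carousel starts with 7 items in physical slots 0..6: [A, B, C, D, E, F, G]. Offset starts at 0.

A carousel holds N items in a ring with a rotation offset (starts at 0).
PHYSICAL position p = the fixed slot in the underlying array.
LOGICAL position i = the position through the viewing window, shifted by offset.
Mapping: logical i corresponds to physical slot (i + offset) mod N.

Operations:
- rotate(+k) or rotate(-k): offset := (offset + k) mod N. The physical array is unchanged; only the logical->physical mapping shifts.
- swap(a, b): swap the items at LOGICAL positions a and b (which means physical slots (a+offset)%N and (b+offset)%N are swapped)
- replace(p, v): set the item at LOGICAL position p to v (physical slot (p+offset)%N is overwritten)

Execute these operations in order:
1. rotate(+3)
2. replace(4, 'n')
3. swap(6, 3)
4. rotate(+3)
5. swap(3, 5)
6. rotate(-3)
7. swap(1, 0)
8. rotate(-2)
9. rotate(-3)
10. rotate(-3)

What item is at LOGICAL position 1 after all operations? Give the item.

After op 1 (rotate(+3)): offset=3, physical=[A,B,C,D,E,F,G], logical=[D,E,F,G,A,B,C]
After op 2 (replace(4, 'n')): offset=3, physical=[n,B,C,D,E,F,G], logical=[D,E,F,G,n,B,C]
After op 3 (swap(6, 3)): offset=3, physical=[n,B,G,D,E,F,C], logical=[D,E,F,C,n,B,G]
After op 4 (rotate(+3)): offset=6, physical=[n,B,G,D,E,F,C], logical=[C,n,B,G,D,E,F]
After op 5 (swap(3, 5)): offset=6, physical=[n,B,E,D,G,F,C], logical=[C,n,B,E,D,G,F]
After op 6 (rotate(-3)): offset=3, physical=[n,B,E,D,G,F,C], logical=[D,G,F,C,n,B,E]
After op 7 (swap(1, 0)): offset=3, physical=[n,B,E,G,D,F,C], logical=[G,D,F,C,n,B,E]
After op 8 (rotate(-2)): offset=1, physical=[n,B,E,G,D,F,C], logical=[B,E,G,D,F,C,n]
After op 9 (rotate(-3)): offset=5, physical=[n,B,E,G,D,F,C], logical=[F,C,n,B,E,G,D]
After op 10 (rotate(-3)): offset=2, physical=[n,B,E,G,D,F,C], logical=[E,G,D,F,C,n,B]

Answer: G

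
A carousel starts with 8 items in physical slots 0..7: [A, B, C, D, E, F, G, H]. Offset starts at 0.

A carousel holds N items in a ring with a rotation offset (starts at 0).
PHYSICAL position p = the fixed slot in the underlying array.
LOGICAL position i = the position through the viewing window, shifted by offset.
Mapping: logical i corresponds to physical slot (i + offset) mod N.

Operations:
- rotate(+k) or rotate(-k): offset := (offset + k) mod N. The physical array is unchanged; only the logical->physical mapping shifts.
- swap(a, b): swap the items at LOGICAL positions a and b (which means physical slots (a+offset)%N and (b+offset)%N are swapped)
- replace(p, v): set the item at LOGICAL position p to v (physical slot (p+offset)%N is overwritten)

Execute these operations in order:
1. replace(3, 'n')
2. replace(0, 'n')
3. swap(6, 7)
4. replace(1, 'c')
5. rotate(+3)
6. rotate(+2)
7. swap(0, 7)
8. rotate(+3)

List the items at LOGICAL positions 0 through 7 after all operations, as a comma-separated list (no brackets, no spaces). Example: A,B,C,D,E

After op 1 (replace(3, 'n')): offset=0, physical=[A,B,C,n,E,F,G,H], logical=[A,B,C,n,E,F,G,H]
After op 2 (replace(0, 'n')): offset=0, physical=[n,B,C,n,E,F,G,H], logical=[n,B,C,n,E,F,G,H]
After op 3 (swap(6, 7)): offset=0, physical=[n,B,C,n,E,F,H,G], logical=[n,B,C,n,E,F,H,G]
After op 4 (replace(1, 'c')): offset=0, physical=[n,c,C,n,E,F,H,G], logical=[n,c,C,n,E,F,H,G]
After op 5 (rotate(+3)): offset=3, physical=[n,c,C,n,E,F,H,G], logical=[n,E,F,H,G,n,c,C]
After op 6 (rotate(+2)): offset=5, physical=[n,c,C,n,E,F,H,G], logical=[F,H,G,n,c,C,n,E]
After op 7 (swap(0, 7)): offset=5, physical=[n,c,C,n,F,E,H,G], logical=[E,H,G,n,c,C,n,F]
After op 8 (rotate(+3)): offset=0, physical=[n,c,C,n,F,E,H,G], logical=[n,c,C,n,F,E,H,G]

Answer: n,c,C,n,F,E,H,G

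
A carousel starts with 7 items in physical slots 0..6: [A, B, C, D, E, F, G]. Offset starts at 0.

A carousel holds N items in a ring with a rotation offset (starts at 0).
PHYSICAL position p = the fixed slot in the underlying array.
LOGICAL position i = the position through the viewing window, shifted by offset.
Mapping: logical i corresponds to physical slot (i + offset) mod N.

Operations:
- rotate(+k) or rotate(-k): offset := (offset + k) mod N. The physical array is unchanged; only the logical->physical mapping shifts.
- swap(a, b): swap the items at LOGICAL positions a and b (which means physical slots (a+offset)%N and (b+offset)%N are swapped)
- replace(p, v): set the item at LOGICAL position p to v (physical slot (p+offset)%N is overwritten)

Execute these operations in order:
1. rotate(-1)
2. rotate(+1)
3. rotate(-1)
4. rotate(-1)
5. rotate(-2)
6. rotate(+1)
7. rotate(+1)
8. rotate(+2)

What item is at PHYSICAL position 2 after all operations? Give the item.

After op 1 (rotate(-1)): offset=6, physical=[A,B,C,D,E,F,G], logical=[G,A,B,C,D,E,F]
After op 2 (rotate(+1)): offset=0, physical=[A,B,C,D,E,F,G], logical=[A,B,C,D,E,F,G]
After op 3 (rotate(-1)): offset=6, physical=[A,B,C,D,E,F,G], logical=[G,A,B,C,D,E,F]
After op 4 (rotate(-1)): offset=5, physical=[A,B,C,D,E,F,G], logical=[F,G,A,B,C,D,E]
After op 5 (rotate(-2)): offset=3, physical=[A,B,C,D,E,F,G], logical=[D,E,F,G,A,B,C]
After op 6 (rotate(+1)): offset=4, physical=[A,B,C,D,E,F,G], logical=[E,F,G,A,B,C,D]
After op 7 (rotate(+1)): offset=5, physical=[A,B,C,D,E,F,G], logical=[F,G,A,B,C,D,E]
After op 8 (rotate(+2)): offset=0, physical=[A,B,C,D,E,F,G], logical=[A,B,C,D,E,F,G]

Answer: C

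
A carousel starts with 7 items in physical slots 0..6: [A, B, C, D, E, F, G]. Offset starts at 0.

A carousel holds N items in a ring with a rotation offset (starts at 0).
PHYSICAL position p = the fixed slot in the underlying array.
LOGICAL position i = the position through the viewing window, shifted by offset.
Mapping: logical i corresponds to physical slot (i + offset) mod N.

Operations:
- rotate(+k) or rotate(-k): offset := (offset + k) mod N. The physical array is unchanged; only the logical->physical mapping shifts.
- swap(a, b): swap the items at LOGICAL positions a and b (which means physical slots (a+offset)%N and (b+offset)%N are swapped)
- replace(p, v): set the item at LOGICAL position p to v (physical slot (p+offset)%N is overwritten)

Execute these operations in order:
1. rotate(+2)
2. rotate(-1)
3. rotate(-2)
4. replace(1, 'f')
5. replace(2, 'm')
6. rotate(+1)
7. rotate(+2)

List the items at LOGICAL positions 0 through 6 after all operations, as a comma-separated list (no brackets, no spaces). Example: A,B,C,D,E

After op 1 (rotate(+2)): offset=2, physical=[A,B,C,D,E,F,G], logical=[C,D,E,F,G,A,B]
After op 2 (rotate(-1)): offset=1, physical=[A,B,C,D,E,F,G], logical=[B,C,D,E,F,G,A]
After op 3 (rotate(-2)): offset=6, physical=[A,B,C,D,E,F,G], logical=[G,A,B,C,D,E,F]
After op 4 (replace(1, 'f')): offset=6, physical=[f,B,C,D,E,F,G], logical=[G,f,B,C,D,E,F]
After op 5 (replace(2, 'm')): offset=6, physical=[f,m,C,D,E,F,G], logical=[G,f,m,C,D,E,F]
After op 6 (rotate(+1)): offset=0, physical=[f,m,C,D,E,F,G], logical=[f,m,C,D,E,F,G]
After op 7 (rotate(+2)): offset=2, physical=[f,m,C,D,E,F,G], logical=[C,D,E,F,G,f,m]

Answer: C,D,E,F,G,f,m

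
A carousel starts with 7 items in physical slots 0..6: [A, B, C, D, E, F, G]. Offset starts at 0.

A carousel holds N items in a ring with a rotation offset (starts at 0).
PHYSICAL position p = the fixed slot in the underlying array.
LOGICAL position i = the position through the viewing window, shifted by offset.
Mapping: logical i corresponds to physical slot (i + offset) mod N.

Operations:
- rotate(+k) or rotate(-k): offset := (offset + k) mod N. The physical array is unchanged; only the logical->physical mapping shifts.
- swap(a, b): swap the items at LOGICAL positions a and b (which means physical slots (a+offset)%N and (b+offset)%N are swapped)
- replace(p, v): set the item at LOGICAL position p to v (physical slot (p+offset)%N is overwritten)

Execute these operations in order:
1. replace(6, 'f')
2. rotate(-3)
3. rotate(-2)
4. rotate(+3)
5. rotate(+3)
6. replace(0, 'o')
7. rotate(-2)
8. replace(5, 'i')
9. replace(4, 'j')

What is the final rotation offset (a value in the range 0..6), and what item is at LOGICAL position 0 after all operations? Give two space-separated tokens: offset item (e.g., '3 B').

After op 1 (replace(6, 'f')): offset=0, physical=[A,B,C,D,E,F,f], logical=[A,B,C,D,E,F,f]
After op 2 (rotate(-3)): offset=4, physical=[A,B,C,D,E,F,f], logical=[E,F,f,A,B,C,D]
After op 3 (rotate(-2)): offset=2, physical=[A,B,C,D,E,F,f], logical=[C,D,E,F,f,A,B]
After op 4 (rotate(+3)): offset=5, physical=[A,B,C,D,E,F,f], logical=[F,f,A,B,C,D,E]
After op 5 (rotate(+3)): offset=1, physical=[A,B,C,D,E,F,f], logical=[B,C,D,E,F,f,A]
After op 6 (replace(0, 'o')): offset=1, physical=[A,o,C,D,E,F,f], logical=[o,C,D,E,F,f,A]
After op 7 (rotate(-2)): offset=6, physical=[A,o,C,D,E,F,f], logical=[f,A,o,C,D,E,F]
After op 8 (replace(5, 'i')): offset=6, physical=[A,o,C,D,i,F,f], logical=[f,A,o,C,D,i,F]
After op 9 (replace(4, 'j')): offset=6, physical=[A,o,C,j,i,F,f], logical=[f,A,o,C,j,i,F]

Answer: 6 f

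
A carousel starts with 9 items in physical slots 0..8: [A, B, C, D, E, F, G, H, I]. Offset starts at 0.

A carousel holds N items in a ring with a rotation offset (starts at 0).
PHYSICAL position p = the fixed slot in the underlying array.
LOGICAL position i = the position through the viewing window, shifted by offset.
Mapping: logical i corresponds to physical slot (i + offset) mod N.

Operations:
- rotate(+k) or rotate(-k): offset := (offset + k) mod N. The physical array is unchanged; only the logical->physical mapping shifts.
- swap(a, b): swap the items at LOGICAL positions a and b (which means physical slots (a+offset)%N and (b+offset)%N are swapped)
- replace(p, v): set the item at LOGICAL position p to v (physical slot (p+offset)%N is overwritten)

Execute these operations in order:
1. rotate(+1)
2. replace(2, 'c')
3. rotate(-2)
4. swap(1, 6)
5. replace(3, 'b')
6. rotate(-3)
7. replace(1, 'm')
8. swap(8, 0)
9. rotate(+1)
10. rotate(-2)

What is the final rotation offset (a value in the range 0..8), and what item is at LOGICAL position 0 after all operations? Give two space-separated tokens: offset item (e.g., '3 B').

Answer: 4 A

Derivation:
After op 1 (rotate(+1)): offset=1, physical=[A,B,C,D,E,F,G,H,I], logical=[B,C,D,E,F,G,H,I,A]
After op 2 (replace(2, 'c')): offset=1, physical=[A,B,C,c,E,F,G,H,I], logical=[B,C,c,E,F,G,H,I,A]
After op 3 (rotate(-2)): offset=8, physical=[A,B,C,c,E,F,G,H,I], logical=[I,A,B,C,c,E,F,G,H]
After op 4 (swap(1, 6)): offset=8, physical=[F,B,C,c,E,A,G,H,I], logical=[I,F,B,C,c,E,A,G,H]
After op 5 (replace(3, 'b')): offset=8, physical=[F,B,b,c,E,A,G,H,I], logical=[I,F,B,b,c,E,A,G,H]
After op 6 (rotate(-3)): offset=5, physical=[F,B,b,c,E,A,G,H,I], logical=[A,G,H,I,F,B,b,c,E]
After op 7 (replace(1, 'm')): offset=5, physical=[F,B,b,c,E,A,m,H,I], logical=[A,m,H,I,F,B,b,c,E]
After op 8 (swap(8, 0)): offset=5, physical=[F,B,b,c,A,E,m,H,I], logical=[E,m,H,I,F,B,b,c,A]
After op 9 (rotate(+1)): offset=6, physical=[F,B,b,c,A,E,m,H,I], logical=[m,H,I,F,B,b,c,A,E]
After op 10 (rotate(-2)): offset=4, physical=[F,B,b,c,A,E,m,H,I], logical=[A,E,m,H,I,F,B,b,c]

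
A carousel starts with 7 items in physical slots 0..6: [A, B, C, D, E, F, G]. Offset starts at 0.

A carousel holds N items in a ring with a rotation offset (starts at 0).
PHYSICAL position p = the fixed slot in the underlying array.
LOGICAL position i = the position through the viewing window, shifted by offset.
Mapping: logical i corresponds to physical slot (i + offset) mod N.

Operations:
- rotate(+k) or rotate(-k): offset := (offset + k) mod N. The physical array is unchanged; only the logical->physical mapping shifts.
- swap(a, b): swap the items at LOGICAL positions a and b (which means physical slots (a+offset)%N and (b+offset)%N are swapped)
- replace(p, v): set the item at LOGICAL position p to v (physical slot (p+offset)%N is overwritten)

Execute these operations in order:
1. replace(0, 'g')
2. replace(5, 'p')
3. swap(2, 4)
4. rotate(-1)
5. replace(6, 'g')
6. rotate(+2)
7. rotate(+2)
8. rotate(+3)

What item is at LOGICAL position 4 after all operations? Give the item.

After op 1 (replace(0, 'g')): offset=0, physical=[g,B,C,D,E,F,G], logical=[g,B,C,D,E,F,G]
After op 2 (replace(5, 'p')): offset=0, physical=[g,B,C,D,E,p,G], logical=[g,B,C,D,E,p,G]
After op 3 (swap(2, 4)): offset=0, physical=[g,B,E,D,C,p,G], logical=[g,B,E,D,C,p,G]
After op 4 (rotate(-1)): offset=6, physical=[g,B,E,D,C,p,G], logical=[G,g,B,E,D,C,p]
After op 5 (replace(6, 'g')): offset=6, physical=[g,B,E,D,C,g,G], logical=[G,g,B,E,D,C,g]
After op 6 (rotate(+2)): offset=1, physical=[g,B,E,D,C,g,G], logical=[B,E,D,C,g,G,g]
After op 7 (rotate(+2)): offset=3, physical=[g,B,E,D,C,g,G], logical=[D,C,g,G,g,B,E]
After op 8 (rotate(+3)): offset=6, physical=[g,B,E,D,C,g,G], logical=[G,g,B,E,D,C,g]

Answer: D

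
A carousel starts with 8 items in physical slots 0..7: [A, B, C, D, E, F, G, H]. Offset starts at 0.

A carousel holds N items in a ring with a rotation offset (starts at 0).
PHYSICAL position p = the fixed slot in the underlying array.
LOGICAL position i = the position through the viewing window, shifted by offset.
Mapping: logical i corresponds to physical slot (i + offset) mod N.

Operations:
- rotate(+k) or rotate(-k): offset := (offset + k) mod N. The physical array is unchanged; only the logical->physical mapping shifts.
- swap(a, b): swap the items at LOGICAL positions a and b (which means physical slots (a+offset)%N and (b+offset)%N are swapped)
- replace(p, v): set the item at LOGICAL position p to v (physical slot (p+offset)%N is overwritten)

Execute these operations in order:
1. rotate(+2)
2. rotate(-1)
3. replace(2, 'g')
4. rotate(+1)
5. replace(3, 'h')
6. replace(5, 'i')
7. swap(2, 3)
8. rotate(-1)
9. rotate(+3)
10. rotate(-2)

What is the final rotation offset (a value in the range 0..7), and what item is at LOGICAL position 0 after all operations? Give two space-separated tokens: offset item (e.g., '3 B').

Answer: 2 C

Derivation:
After op 1 (rotate(+2)): offset=2, physical=[A,B,C,D,E,F,G,H], logical=[C,D,E,F,G,H,A,B]
After op 2 (rotate(-1)): offset=1, physical=[A,B,C,D,E,F,G,H], logical=[B,C,D,E,F,G,H,A]
After op 3 (replace(2, 'g')): offset=1, physical=[A,B,C,g,E,F,G,H], logical=[B,C,g,E,F,G,H,A]
After op 4 (rotate(+1)): offset=2, physical=[A,B,C,g,E,F,G,H], logical=[C,g,E,F,G,H,A,B]
After op 5 (replace(3, 'h')): offset=2, physical=[A,B,C,g,E,h,G,H], logical=[C,g,E,h,G,H,A,B]
After op 6 (replace(5, 'i')): offset=2, physical=[A,B,C,g,E,h,G,i], logical=[C,g,E,h,G,i,A,B]
After op 7 (swap(2, 3)): offset=2, physical=[A,B,C,g,h,E,G,i], logical=[C,g,h,E,G,i,A,B]
After op 8 (rotate(-1)): offset=1, physical=[A,B,C,g,h,E,G,i], logical=[B,C,g,h,E,G,i,A]
After op 9 (rotate(+3)): offset=4, physical=[A,B,C,g,h,E,G,i], logical=[h,E,G,i,A,B,C,g]
After op 10 (rotate(-2)): offset=2, physical=[A,B,C,g,h,E,G,i], logical=[C,g,h,E,G,i,A,B]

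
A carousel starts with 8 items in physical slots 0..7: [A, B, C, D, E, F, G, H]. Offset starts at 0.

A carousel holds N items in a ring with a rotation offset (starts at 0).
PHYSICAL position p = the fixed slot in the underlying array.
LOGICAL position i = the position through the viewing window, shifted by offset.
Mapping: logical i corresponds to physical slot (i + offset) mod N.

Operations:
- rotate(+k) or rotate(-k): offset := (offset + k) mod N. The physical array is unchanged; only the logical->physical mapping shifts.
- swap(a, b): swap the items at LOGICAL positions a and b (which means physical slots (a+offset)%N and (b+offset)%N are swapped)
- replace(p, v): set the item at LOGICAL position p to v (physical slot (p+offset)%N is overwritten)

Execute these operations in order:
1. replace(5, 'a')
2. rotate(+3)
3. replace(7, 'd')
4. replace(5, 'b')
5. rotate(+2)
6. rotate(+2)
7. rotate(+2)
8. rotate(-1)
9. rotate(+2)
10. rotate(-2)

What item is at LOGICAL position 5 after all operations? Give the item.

After op 1 (replace(5, 'a')): offset=0, physical=[A,B,C,D,E,a,G,H], logical=[A,B,C,D,E,a,G,H]
After op 2 (rotate(+3)): offset=3, physical=[A,B,C,D,E,a,G,H], logical=[D,E,a,G,H,A,B,C]
After op 3 (replace(7, 'd')): offset=3, physical=[A,B,d,D,E,a,G,H], logical=[D,E,a,G,H,A,B,d]
After op 4 (replace(5, 'b')): offset=3, physical=[b,B,d,D,E,a,G,H], logical=[D,E,a,G,H,b,B,d]
After op 5 (rotate(+2)): offset=5, physical=[b,B,d,D,E,a,G,H], logical=[a,G,H,b,B,d,D,E]
After op 6 (rotate(+2)): offset=7, physical=[b,B,d,D,E,a,G,H], logical=[H,b,B,d,D,E,a,G]
After op 7 (rotate(+2)): offset=1, physical=[b,B,d,D,E,a,G,H], logical=[B,d,D,E,a,G,H,b]
After op 8 (rotate(-1)): offset=0, physical=[b,B,d,D,E,a,G,H], logical=[b,B,d,D,E,a,G,H]
After op 9 (rotate(+2)): offset=2, physical=[b,B,d,D,E,a,G,H], logical=[d,D,E,a,G,H,b,B]
After op 10 (rotate(-2)): offset=0, physical=[b,B,d,D,E,a,G,H], logical=[b,B,d,D,E,a,G,H]

Answer: a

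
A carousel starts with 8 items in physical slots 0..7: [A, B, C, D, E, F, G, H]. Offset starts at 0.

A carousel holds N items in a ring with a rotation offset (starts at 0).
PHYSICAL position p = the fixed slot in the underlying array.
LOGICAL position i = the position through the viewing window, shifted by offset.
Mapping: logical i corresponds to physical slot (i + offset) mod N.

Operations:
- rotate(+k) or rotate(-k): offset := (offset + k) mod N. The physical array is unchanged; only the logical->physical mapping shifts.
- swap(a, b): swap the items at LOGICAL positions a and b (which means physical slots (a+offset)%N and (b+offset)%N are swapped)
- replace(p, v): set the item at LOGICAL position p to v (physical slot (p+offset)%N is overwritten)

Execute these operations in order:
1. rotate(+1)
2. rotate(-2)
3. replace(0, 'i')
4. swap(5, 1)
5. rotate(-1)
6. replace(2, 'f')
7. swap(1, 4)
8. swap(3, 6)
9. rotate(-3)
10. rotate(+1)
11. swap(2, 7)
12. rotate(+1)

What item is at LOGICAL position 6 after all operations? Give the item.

Answer: G

Derivation:
After op 1 (rotate(+1)): offset=1, physical=[A,B,C,D,E,F,G,H], logical=[B,C,D,E,F,G,H,A]
After op 2 (rotate(-2)): offset=7, physical=[A,B,C,D,E,F,G,H], logical=[H,A,B,C,D,E,F,G]
After op 3 (replace(0, 'i')): offset=7, physical=[A,B,C,D,E,F,G,i], logical=[i,A,B,C,D,E,F,G]
After op 4 (swap(5, 1)): offset=7, physical=[E,B,C,D,A,F,G,i], logical=[i,E,B,C,D,A,F,G]
After op 5 (rotate(-1)): offset=6, physical=[E,B,C,D,A,F,G,i], logical=[G,i,E,B,C,D,A,F]
After op 6 (replace(2, 'f')): offset=6, physical=[f,B,C,D,A,F,G,i], logical=[G,i,f,B,C,D,A,F]
After op 7 (swap(1, 4)): offset=6, physical=[f,B,i,D,A,F,G,C], logical=[G,C,f,B,i,D,A,F]
After op 8 (swap(3, 6)): offset=6, physical=[f,A,i,D,B,F,G,C], logical=[G,C,f,A,i,D,B,F]
After op 9 (rotate(-3)): offset=3, physical=[f,A,i,D,B,F,G,C], logical=[D,B,F,G,C,f,A,i]
After op 10 (rotate(+1)): offset=4, physical=[f,A,i,D,B,F,G,C], logical=[B,F,G,C,f,A,i,D]
After op 11 (swap(2, 7)): offset=4, physical=[f,A,i,G,B,F,D,C], logical=[B,F,D,C,f,A,i,G]
After op 12 (rotate(+1)): offset=5, physical=[f,A,i,G,B,F,D,C], logical=[F,D,C,f,A,i,G,B]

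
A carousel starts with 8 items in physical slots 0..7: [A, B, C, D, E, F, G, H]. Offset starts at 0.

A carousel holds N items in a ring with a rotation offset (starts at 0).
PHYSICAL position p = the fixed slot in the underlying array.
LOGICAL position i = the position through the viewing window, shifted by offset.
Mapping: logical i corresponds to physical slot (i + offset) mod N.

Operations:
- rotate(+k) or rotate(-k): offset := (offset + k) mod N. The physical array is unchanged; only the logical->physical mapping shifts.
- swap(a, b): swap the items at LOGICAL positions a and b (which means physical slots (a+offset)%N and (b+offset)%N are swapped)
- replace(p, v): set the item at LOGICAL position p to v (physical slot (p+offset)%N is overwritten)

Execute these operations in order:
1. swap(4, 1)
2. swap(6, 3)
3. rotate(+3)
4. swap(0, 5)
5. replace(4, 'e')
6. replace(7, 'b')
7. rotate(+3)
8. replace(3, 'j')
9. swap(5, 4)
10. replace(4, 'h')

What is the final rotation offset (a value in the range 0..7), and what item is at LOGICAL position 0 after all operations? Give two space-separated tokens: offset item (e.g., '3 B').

Answer: 6 D

Derivation:
After op 1 (swap(4, 1)): offset=0, physical=[A,E,C,D,B,F,G,H], logical=[A,E,C,D,B,F,G,H]
After op 2 (swap(6, 3)): offset=0, physical=[A,E,C,G,B,F,D,H], logical=[A,E,C,G,B,F,D,H]
After op 3 (rotate(+3)): offset=3, physical=[A,E,C,G,B,F,D,H], logical=[G,B,F,D,H,A,E,C]
After op 4 (swap(0, 5)): offset=3, physical=[G,E,C,A,B,F,D,H], logical=[A,B,F,D,H,G,E,C]
After op 5 (replace(4, 'e')): offset=3, physical=[G,E,C,A,B,F,D,e], logical=[A,B,F,D,e,G,E,C]
After op 6 (replace(7, 'b')): offset=3, physical=[G,E,b,A,B,F,D,e], logical=[A,B,F,D,e,G,E,b]
After op 7 (rotate(+3)): offset=6, physical=[G,E,b,A,B,F,D,e], logical=[D,e,G,E,b,A,B,F]
After op 8 (replace(3, 'j')): offset=6, physical=[G,j,b,A,B,F,D,e], logical=[D,e,G,j,b,A,B,F]
After op 9 (swap(5, 4)): offset=6, physical=[G,j,A,b,B,F,D,e], logical=[D,e,G,j,A,b,B,F]
After op 10 (replace(4, 'h')): offset=6, physical=[G,j,h,b,B,F,D,e], logical=[D,e,G,j,h,b,B,F]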